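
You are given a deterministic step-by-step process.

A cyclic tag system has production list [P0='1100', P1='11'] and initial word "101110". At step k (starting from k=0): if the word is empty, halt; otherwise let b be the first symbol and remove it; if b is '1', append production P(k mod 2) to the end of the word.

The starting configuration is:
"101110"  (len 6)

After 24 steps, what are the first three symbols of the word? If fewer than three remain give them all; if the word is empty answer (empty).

k=0  "101110"  (len 6)
k=1  "011101100"  (len 9)
k=2  "11101100"  (len 8)
k=3  "11011001100"  (len 11)
k=4  "101100110011"  (len 12)
k=5  "011001100111100"  (len 15)
k=6  "11001100111100"  (len 14)
k=7  "10011001111001100"  (len 17)
k=8  "001100111100110011"  (len 18)
k=9  "01100111100110011"  (len 17)
k=10  "1100111100110011"  (len 16)
k=11  "1001111001100111100"  (len 19)
k=12  "00111100110011110011"  (len 20)
k=13  "0111100110011110011"  (len 19)
k=14  "111100110011110011"  (len 18)
k=15  "111001100111100111100"  (len 21)
k=16  "1100110011110011110011"  (len 22)
k=17  "1001100111100111100111100"  (len 25)
k=18  "00110011110011110011110011"  (len 26)
k=19  "0110011110011110011110011"  (len 25)
k=20  "110011110011110011110011"  (len 24)
k=21  "100111100111100111100111100"  (len 27)
k=22  "0011110011110011110011110011"  (len 28)
k=23  "011110011110011110011110011"  (len 27)
k=24  "11110011110011110011110011"  (len 26)

111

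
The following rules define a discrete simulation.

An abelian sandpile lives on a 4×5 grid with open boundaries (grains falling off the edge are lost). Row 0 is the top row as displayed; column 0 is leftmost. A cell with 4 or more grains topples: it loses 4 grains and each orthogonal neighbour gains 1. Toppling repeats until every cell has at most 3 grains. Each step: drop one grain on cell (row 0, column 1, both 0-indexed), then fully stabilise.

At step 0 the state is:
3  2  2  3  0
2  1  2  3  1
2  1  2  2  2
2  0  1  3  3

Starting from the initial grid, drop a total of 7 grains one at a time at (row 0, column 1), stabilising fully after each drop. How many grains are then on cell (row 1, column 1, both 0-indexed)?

2

t=0: 3  2  2  3  0
2  1  2  3  1
2  1  2  2  2
2  0  1  3  3
t=1: 3  3  2  3  0
2  1  2  3  1
2  1  2  2  2
2  0  1  3  3
t=2: 0  1  3  3  0
3  2  2  3  1
2  1  2  2  2
2  0  1  3  3
t=3: 0  2  3  3  0
3  2  2  3  1
2  1  2  2  2
2  0  1  3  3
t=4: 0  3  3  3  0
3  2  2  3  1
2  1  2  2  2
2  0  1  3  3
t=5: 2  2  2  1  1
0  1  1  1  2
3  2  3  3  2
2  0  1  3  3
t=6: 2  3  2  1  1
0  1  1  1  2
3  2  3  3  2
2  0  1  3  3
t=7: 3  0  3  1  1
0  2  1  1  2
3  2  3  3  2
2  0  1  3  3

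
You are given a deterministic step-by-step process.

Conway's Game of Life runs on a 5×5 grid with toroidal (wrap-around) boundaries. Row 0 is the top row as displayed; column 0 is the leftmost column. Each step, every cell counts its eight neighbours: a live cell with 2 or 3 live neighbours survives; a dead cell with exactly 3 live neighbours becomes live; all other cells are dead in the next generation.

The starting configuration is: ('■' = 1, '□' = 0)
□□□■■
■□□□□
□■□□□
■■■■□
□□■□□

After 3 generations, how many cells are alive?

2

0) □□□■■
■□□□□
□■□□□
■■■■□
□□■□□
1) □□□■■
■□□□■
□□□□■
■□□■□
■□□□□
2) □□□■□
■□□□□
□□□■□
■□□□□
■□□■□
3) □□□□□
□□□□■
□□□□■
□□□□□
□□□□□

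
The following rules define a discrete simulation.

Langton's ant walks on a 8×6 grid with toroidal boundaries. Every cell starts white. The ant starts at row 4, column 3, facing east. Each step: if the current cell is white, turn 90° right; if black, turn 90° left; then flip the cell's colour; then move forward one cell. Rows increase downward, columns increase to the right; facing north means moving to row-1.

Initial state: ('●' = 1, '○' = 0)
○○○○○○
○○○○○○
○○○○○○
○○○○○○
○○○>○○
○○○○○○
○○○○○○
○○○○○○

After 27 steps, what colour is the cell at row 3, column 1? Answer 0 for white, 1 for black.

k=0  ○○○○○○
○○○○○○
○○○○○○
○○○○○○
○○○>○○
○○○○○○
○○○○○○
○○○○○○
k=1  ○○○○○○
○○○○○○
○○○○○○
○○○○○○
○○○●○○
○○○v○○
○○○○○○
○○○○○○
k=2  ○○○○○○
○○○○○○
○○○○○○
○○○○○○
○○○●○○
○○<●○○
○○○○○○
○○○○○○
k=3  ○○○○○○
○○○○○○
○○○○○○
○○○○○○
○○^●○○
○○●●○○
○○○○○○
○○○○○○
k=4  ○○○○○○
○○○○○○
○○○○○○
○○○○○○
○○●>○○
○○●●○○
○○○○○○
○○○○○○
k=5  ○○○○○○
○○○○○○
○○○○○○
○○○^○○
○○●○○○
○○●●○○
○○○○○○
○○○○○○
k=6  ○○○○○○
○○○○○○
○○○○○○
○○○●>○
○○●○○○
○○●●○○
○○○○○○
○○○○○○
k=7  ○○○○○○
○○○○○○
○○○○○○
○○○●●○
○○●○v○
○○●●○○
○○○○○○
○○○○○○
k=8  ○○○○○○
○○○○○○
○○○○○○
○○○●●○
○○●<●○
○○●●○○
○○○○○○
○○○○○○
k=9  ○○○○○○
○○○○○○
○○○○○○
○○○^●○
○○●●●○
○○●●○○
○○○○○○
○○○○○○
k=10  ○○○○○○
○○○○○○
○○○○○○
○○<○●○
○○●●●○
○○●●○○
○○○○○○
○○○○○○
k=11  ○○○○○○
○○○○○○
○○^○○○
○○●○●○
○○●●●○
○○●●○○
○○○○○○
○○○○○○
k=12  ○○○○○○
○○○○○○
○○●>○○
○○●○●○
○○●●●○
○○●●○○
○○○○○○
○○○○○○
k=13  ○○○○○○
○○○○○○
○○●●○○
○○●v●○
○○●●●○
○○●●○○
○○○○○○
○○○○○○
k=14  ○○○○○○
○○○○○○
○○●●○○
○○<●●○
○○●●●○
○○●●○○
○○○○○○
○○○○○○
k=15  ○○○○○○
○○○○○○
○○●●○○
○○○●●○
○○v●●○
○○●●○○
○○○○○○
○○○○○○
k=16  ○○○○○○
○○○○○○
○○●●○○
○○○●●○
○○○>●○
○○●●○○
○○○○○○
○○○○○○
k=17  ○○○○○○
○○○○○○
○○●●○○
○○○^●○
○○○○●○
○○●●○○
○○○○○○
○○○○○○
k=18  ○○○○○○
○○○○○○
○○●●○○
○○<○●○
○○○○●○
○○●●○○
○○○○○○
○○○○○○
k=19  ○○○○○○
○○○○○○
○○^●○○
○○●○●○
○○○○●○
○○●●○○
○○○○○○
○○○○○○
k=20  ○○○○○○
○○○○○○
○<○●○○
○○●○●○
○○○○●○
○○●●○○
○○○○○○
○○○○○○
k=21  ○○○○○○
○^○○○○
○●○●○○
○○●○●○
○○○○●○
○○●●○○
○○○○○○
○○○○○○
k=22  ○○○○○○
○●>○○○
○●○●○○
○○●○●○
○○○○●○
○○●●○○
○○○○○○
○○○○○○
k=23  ○○○○○○
○●●○○○
○●v●○○
○○●○●○
○○○○●○
○○●●○○
○○○○○○
○○○○○○
k=24  ○○○○○○
○●●○○○
○<●●○○
○○●○●○
○○○○●○
○○●●○○
○○○○○○
○○○○○○
k=25  ○○○○○○
○●●○○○
○○●●○○
○v●○●○
○○○○●○
○○●●○○
○○○○○○
○○○○○○
k=26  ○○○○○○
○●●○○○
○○●●○○
<●●○●○
○○○○●○
○○●●○○
○○○○○○
○○○○○○
k=27  ○○○○○○
○●●○○○
^○●●○○
●●●○●○
○○○○●○
○○●●○○
○○○○○○
○○○○○○

1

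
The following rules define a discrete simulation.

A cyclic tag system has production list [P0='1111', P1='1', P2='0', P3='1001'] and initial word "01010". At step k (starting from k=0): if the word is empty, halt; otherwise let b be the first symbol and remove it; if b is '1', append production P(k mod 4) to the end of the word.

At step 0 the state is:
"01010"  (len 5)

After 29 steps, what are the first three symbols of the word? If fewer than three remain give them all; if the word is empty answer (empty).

gen 0: "01010"  (len 5)
gen 1: "1010"  (len 4)
gen 2: "0101"  (len 4)
gen 3: "101"  (len 3)
gen 4: "011001"  (len 6)
gen 5: "11001"  (len 5)
gen 6: "10011"  (len 5)
gen 7: "00110"  (len 5)
gen 8: "0110"  (len 4)
gen 9: "110"  (len 3)
gen 10: "101"  (len 3)
gen 11: "010"  (len 3)
gen 12: "10"  (len 2)
gen 13: "01111"  (len 5)
gen 14: "1111"  (len 4)
gen 15: "1110"  (len 4)
gen 16: "1101001"  (len 7)
gen 17: "1010011111"  (len 10)
gen 18: "0100111111"  (len 10)
gen 19: "100111111"  (len 9)
gen 20: "001111111001"  (len 12)
gen 21: "01111111001"  (len 11)
gen 22: "1111111001"  (len 10)
gen 23: "1111110010"  (len 10)
gen 24: "1111100101001"  (len 13)
gen 25: "1111001010011111"  (len 16)
gen 26: "1110010100111111"  (len 16)
gen 27: "1100101001111110"  (len 16)
gen 28: "1001010011111101001"  (len 19)
gen 29: "0010100111111010011111"  (len 22)

001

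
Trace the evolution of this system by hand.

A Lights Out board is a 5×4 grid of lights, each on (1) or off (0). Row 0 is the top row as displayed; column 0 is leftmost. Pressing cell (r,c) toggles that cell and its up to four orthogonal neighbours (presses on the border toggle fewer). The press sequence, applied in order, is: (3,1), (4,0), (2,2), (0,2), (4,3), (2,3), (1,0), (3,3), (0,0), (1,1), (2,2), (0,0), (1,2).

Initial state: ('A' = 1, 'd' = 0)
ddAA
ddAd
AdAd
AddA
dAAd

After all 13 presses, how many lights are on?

0) ddAA
ddAd
AdAd
AddA
dAAd
1) ddAA
ddAd
AAAd
dAAA
ddAd
2) ddAA
ddAd
AAAd
AAAA
AAAd
3) ddAA
dddd
AddA
AAdA
AAAd
4) dAdd
ddAd
AddA
AAdA
AAAd
5) dAdd
ddAd
AddA
AAdd
AAdA
6) dAdd
ddAA
AdAd
AAdA
AAdA
7) AAdd
AAAA
ddAd
AAdA
AAdA
8) AAdd
AAAA
ddAA
AAAd
AAdd
9) dddd
dAAA
ddAA
AAAd
AAdd
10) dAdd
AddA
dAAA
AAAd
AAdd
11) dAdd
AdAA
dddd
AAdd
AAdd
12) Addd
ddAA
dddd
AAdd
AAdd
13) AdAd
dAdd
ddAd
AAdd
AAdd

8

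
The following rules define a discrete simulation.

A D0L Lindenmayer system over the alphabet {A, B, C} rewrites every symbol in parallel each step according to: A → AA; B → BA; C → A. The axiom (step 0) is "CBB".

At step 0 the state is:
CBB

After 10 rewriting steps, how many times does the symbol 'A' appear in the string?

2558

t=0: CBB
t=1: ABABA
t=2: AABAAABAAA
t=3: AAAABAAAAAAABAAAAAAA
t=4: AAAAAAAABAAAAAAAAAAAAAAABAAAAAAAAAAAAAAA
t=5: AAAAAAAAAAAAAAAABAAAAAAAAAAAAAAAAAAAAAAAAAAAAAAABAAAAAAAAAAAAAAAAAAAAAAAAAAAAAAA
t=6: AAAAAAAAAAAAAAAAAAAAAAAAAAAAAAAABAAAAAAAAAAAAAAAAAAAAAAAAA…AAAAAAAAAAAAAAAAAAAAAAAAAAAAAAAAAAAAAAAAAAAAAAAAAAAAAAAAAA  (len 160)
t=7: AAAAAAAAAAAAAAAAAAAAAAAAAAAAAAAAAAAAAAAAAAAAAAAAAAAAAAAAAA…AAAAAAAAAAAAAAAAAAAAAAAAAAAAAAAAAAAAAAAAAAAAAAAAAAAAAAAAAA  (len 320)
t=8: AAAAAAAAAAAAAAAAAAAAAAAAAAAAAAAAAAAAAAAAAAAAAAAAAAAAAAAAAA…AAAAAAAAAAAAAAAAAAAAAAAAAAAAAAAAAAAAAAAAAAAAAAAAAAAAAAAAAA  (len 640)
t=9: AAAAAAAAAAAAAAAAAAAAAAAAAAAAAAAAAAAAAAAAAAAAAAAAAAAAAAAAAA…AAAAAAAAAAAAAAAAAAAAAAAAAAAAAAAAAAAAAAAAAAAAAAAAAAAAAAAAAA  (len 1280)
t=10: AAAAAAAAAAAAAAAAAAAAAAAAAAAAAAAAAAAAAAAAAAAAAAAAAAAAAAAAAA…AAAAAAAAAAAAAAAAAAAAAAAAAAAAAAAAAAAAAAAAAAAAAAAAAAAAAAAAAA  (len 2560)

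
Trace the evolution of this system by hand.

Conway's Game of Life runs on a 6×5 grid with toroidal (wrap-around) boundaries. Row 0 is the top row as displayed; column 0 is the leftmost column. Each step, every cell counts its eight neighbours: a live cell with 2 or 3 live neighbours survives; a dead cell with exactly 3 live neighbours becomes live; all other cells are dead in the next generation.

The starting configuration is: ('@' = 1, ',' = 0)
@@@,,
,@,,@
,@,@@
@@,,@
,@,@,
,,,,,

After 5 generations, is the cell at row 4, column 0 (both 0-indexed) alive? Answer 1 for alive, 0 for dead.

1

k=0  @@@,,
,@,,@
,@,@@
@@,,@
,@,@,
,,,,,
k=1  @@@,,
,,,,@
,@,@,
,@,,,
,@@,@
@,,,,
k=2  @@,,@
,,,@@
@,@,,
,@,@,
,@@,,
,,,@@
k=3  ,,@,,
,,@@,
@@@,,
@,,@,
@@,,@
,,,@@
k=4  ,,@,@
,,,@,
@,,,,
,,,@,
,@@,,
,@@@@
k=5  @@,,@
,,,@@
,,,,@
,@@,,
@@,,@
,,,,@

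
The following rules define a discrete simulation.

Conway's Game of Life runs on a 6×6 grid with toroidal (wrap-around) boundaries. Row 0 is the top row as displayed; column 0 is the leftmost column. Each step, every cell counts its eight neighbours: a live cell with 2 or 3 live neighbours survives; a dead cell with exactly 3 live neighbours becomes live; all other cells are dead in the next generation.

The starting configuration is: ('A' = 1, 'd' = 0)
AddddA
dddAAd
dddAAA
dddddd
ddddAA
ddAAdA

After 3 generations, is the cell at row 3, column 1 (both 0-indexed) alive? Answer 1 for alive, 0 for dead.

gen 0: AddddA
dddAAd
dddAAA
dddddd
ddddAA
ddAAdA
gen 1: AdAddA
AddAdd
dddAdA
dddAdd
dddAAA
dddAdd
gen 2: AAAAAA
AAAAdd
ddAAdd
ddAAdA
ddAAdd
AdAAdd
gen 3: dddddd
dddddd
Addddd
dAdddd
dddddd
Addddd

1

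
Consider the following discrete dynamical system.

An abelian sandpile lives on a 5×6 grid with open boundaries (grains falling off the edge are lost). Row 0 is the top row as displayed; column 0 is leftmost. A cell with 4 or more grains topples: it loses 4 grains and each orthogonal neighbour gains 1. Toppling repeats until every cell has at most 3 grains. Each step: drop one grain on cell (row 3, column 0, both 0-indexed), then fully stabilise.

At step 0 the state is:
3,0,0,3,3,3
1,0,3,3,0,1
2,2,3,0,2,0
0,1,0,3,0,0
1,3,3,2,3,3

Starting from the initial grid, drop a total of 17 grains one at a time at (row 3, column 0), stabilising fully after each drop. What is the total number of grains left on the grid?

46

k=0  3,0,0,3,3,3
1,0,3,3,0,1
2,2,3,0,2,0
0,1,0,3,0,0
1,3,3,2,3,3
k=1  3,0,0,3,3,3
1,0,3,3,0,1
2,2,3,0,2,0
1,1,0,3,0,0
1,3,3,2,3,3
k=2  3,0,0,3,3,3
1,0,3,3,0,1
2,2,3,0,2,0
2,1,0,3,0,0
1,3,3,2,3,3
k=3  3,0,0,3,3,3
1,0,3,3,0,1
2,2,3,0,2,0
3,1,0,3,0,0
1,3,3,2,3,3
k=4  3,0,0,3,3,3
1,0,3,3,0,1
3,2,3,0,2,0
0,2,0,3,0,0
2,3,3,2,3,3
k=5  3,0,0,3,3,3
1,0,3,3,0,1
3,2,3,0,2,0
1,2,0,3,0,0
2,3,3,2,3,3
k=6  3,0,0,3,3,3
1,0,3,3,0,1
3,2,3,0,2,0
2,2,0,3,0,0
2,3,3,2,3,3
k=7  3,0,0,3,3,3
1,0,3,3,0,1
3,2,3,0,2,0
3,2,0,3,0,0
2,3,3,2,3,3
k=8  3,0,0,3,3,3
2,0,3,3,0,1
0,3,3,0,2,0
1,3,0,3,0,0
3,3,3,2,3,3
k=9  3,0,0,3,3,3
2,0,3,3,0,1
0,3,3,0,2,0
2,3,0,3,0,0
3,3,3,2,3,3
k=10  3,0,0,3,3,3
2,0,3,3,0,1
0,3,3,0,2,0
3,3,0,3,0,0
3,3,3,2,3,3
k=11  3,0,2,1,1,0
2,2,1,1,2,2
2,1,1,2,2,0
2,2,3,3,0,0
1,2,0,3,3,3
k=12  3,0,2,1,1,0
2,2,1,1,2,2
2,1,1,2,2,0
3,2,3,3,0,0
1,2,0,3,3,3
k=13  3,0,2,1,1,0
2,2,1,1,2,2
3,1,1,2,2,0
0,3,3,3,0,0
2,2,0,3,3,3
k=14  3,0,2,1,1,0
2,2,1,1,2,2
3,1,1,2,2,0
1,3,3,3,0,0
2,2,0,3,3,3
k=15  3,0,2,1,1,0
2,2,1,1,2,2
3,1,1,2,2,0
2,3,3,3,0,0
2,2,0,3,3,3
k=16  3,0,2,1,1,0
2,2,1,1,2,2
3,1,1,2,2,0
3,3,3,3,0,0
2,2,0,3,3,3
k=17  3,0,2,1,1,0
3,2,1,1,2,2
0,3,2,3,2,0
2,1,1,1,2,1
3,3,2,1,1,0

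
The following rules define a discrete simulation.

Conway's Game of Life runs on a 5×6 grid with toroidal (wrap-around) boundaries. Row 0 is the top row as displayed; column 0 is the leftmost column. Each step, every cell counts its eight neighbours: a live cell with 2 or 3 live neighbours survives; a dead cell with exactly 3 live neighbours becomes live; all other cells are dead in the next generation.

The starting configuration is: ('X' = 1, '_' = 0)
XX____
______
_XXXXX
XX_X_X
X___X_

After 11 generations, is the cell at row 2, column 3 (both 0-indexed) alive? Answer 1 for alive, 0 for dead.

1

0) XX____
______
_XXXXX
XX_X_X
X___X_
1) XX___X
___XXX
_X_X_X
______
__X_X_
2) XXX___
_X_X__
X_XX_X
__XXX_
XX___X
3) _____X
___XXX
X____X
______
____XX
4) X__X__
______
X____X
X___X_
____XX
5) ____XX
X____X
X____X
X___X_
X__XX_
6) ___X__
______
_X__X_
XX_XX_
X__X__
7) ______
______
XXXXXX
XX_XX_
XX_X_X
8) X_____
XXXXXX
______
______
_X_X_X
9) ______
XXXXXX
XXXXXX
______
X_____
10) __XXX_
______
______
__XXX_
______
11) ___X__
___X__
___X__
___X__
______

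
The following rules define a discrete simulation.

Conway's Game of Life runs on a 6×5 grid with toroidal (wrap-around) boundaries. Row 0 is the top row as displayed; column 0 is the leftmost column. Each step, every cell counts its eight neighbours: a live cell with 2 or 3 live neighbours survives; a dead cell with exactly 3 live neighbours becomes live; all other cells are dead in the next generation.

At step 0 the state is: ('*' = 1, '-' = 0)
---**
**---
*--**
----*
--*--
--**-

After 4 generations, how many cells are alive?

0) ---**
**---
*--**
----*
--*--
--**-
1) **-**
-**--
-*-*-
*---*
--*--
--*-*
2) ----*
-----
-*-**
*****
**--*
--*-*
3) ---*-
*--**
-*---
-----
-----
-*--*
4) --**-
*-***
*---*
-----
-----
-----

8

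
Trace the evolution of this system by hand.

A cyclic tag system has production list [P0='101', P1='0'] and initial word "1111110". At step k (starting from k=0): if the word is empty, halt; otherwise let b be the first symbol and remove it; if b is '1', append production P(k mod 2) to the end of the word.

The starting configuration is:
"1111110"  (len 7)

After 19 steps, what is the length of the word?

[0] "1111110"  (len 7)
[1] "111110101"  (len 9)
[2] "111101010"  (len 9)
[3] "11101010101"  (len 11)
[4] "11010101010"  (len 11)
[5] "1010101010101"  (len 13)
[6] "0101010101010"  (len 13)
[7] "101010101010"  (len 12)
[8] "010101010100"  (len 12)
[9] "10101010100"  (len 11)
[10] "01010101000"  (len 11)
[11] "1010101000"  (len 10)
[12] "0101010000"  (len 10)
[13] "101010000"  (len 9)
[14] "010100000"  (len 9)
[15] "10100000"  (len 8)
[16] "01000000"  (len 8)
[17] "1000000"  (len 7)
[18] "0000000"  (len 7)
[19] "000000"  (len 6)

6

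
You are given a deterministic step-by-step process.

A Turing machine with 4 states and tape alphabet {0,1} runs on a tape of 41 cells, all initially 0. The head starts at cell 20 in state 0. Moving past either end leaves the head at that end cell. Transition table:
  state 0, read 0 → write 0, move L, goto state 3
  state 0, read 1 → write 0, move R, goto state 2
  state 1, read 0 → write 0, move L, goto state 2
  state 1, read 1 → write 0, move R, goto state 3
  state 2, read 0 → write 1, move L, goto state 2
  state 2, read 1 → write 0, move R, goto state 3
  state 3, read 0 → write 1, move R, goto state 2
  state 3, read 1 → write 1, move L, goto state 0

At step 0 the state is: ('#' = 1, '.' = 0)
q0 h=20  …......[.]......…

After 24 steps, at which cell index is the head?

16

step 0: q0 h=20  …......[.]......…
step 1: q3 h=19  …......[.]......…
step 2: q2 h=20  ….....#[.]......…
step 3: q2 h=19  …......[#]#.....…
step 4: q3 h=20  …......[#]......…
step 5: q0 h=19  …......[.]#.....…
step 6: q3 h=18  …......[.].#....…
step 7: q2 h=19  ….....#[.]#.....…
step 8: q2 h=18  …......[#]##....…
step 9: q3 h=19  …......[#]#.....…
step 10: q0 h=18  …......[.]##....…
step 11: q3 h=17  …......[.].##...…
step 12: q2 h=18  ….....#[.]##....…
step 13: q2 h=17  …......[#]###...…
step 14: q3 h=18  …......[#]##....…
step 15: q0 h=17  …......[.]###...…
step 16: q3 h=16  …......[.].###..…
step 17: q2 h=17  ….....#[.]###...…
step 18: q2 h=16  …......[#]####..…
step 19: q3 h=17  …......[#]###...…
step 20: q0 h=16  …......[.]####..…
step 21: q3 h=15  …......[.].####.…
step 22: q2 h=16  ….....#[.]####..…
step 23: q2 h=15  …......[#]#####.…
step 24: q3 h=16  …......[#]####..…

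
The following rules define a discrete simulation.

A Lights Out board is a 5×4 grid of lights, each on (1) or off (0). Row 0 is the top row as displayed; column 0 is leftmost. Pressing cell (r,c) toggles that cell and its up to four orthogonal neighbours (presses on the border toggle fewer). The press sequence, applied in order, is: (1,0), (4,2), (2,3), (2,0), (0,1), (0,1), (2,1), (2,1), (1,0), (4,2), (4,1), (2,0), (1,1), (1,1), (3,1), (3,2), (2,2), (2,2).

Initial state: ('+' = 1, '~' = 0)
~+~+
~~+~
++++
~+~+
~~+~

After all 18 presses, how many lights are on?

[0] ~+~+
~~+~
++++
~+~+
~~+~
[1] ++~+
+++~
~+++
~+~+
~~+~
[2] ++~+
+++~
~+++
~+++
~+~+
[3] ++~+
++++
~+~~
~++~
~+~+
[4] ++~+
~+++
+~~~
+++~
~+~+
[5] ~~++
~~++
+~~~
+++~
~+~+
[6] ++~+
~+++
+~~~
+++~
~+~+
[7] ++~+
~~++
~++~
+~+~
~+~+
[8] ++~+
~+++
+~~~
+++~
~+~+
[9] ~+~+
+~++
~~~~
+++~
~+~+
[10] ~+~+
+~++
~~~~
++~~
~~+~
[11] ~+~+
+~++
~~~~
+~~~
++~~
[12] ~+~+
~~++
++~~
~~~~
++~~
[13] ~~~+
++~+
+~~~
~~~~
++~~
[14] ~+~+
~~++
++~~
~~~~
++~~
[15] ~+~+
~~++
+~~~
+++~
+~~~
[16] ~+~+
~~++
+~+~
+~~+
+~+~
[17] ~+~+
~~~+
++~+
+~++
+~+~
[18] ~+~+
~~++
+~+~
+~~+
+~+~

10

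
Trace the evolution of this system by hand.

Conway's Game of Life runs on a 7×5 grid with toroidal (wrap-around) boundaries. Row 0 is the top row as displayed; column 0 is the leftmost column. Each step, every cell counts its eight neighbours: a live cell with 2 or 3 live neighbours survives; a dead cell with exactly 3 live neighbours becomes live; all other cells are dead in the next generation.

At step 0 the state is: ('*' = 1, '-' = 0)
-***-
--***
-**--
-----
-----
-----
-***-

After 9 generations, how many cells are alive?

4

step 0: -***-
--***
-**--
-----
-----
-----
-***-
step 1: *----
*---*
-**--
-----
-----
--*--
-*-*-
step 2: **---
*---*
**---
-----
-----
--*--
-**--
step 3: --*-*
----*
**--*
-----
-----
-**--
*-*--
step 4: **--*
-*--*
*---*
*----
-----
-**--
*-*--
step 5: --***
-*-*-
-*--*
*---*
-*---
-**--
--***
step 6: **---
-*---
-****
-*--*
-**--
**---
*---*
step 7: -*--*
---**
-*-**
----*
--*--
--*-*
----*
step 8: ----*
-----
--*--
*-*-*
-----
-----
----*
step 9: -----
-----
-*-*-
-*-*-
-----
-----
-----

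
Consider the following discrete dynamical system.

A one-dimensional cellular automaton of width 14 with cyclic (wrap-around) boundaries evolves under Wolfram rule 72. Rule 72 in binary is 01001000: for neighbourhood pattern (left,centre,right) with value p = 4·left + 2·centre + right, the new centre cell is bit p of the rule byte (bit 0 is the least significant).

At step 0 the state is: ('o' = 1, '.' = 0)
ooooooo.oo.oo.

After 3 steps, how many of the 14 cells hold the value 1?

4

step 0: ooooooo.oo.oo.
step 1: o.....o.oo.oo.
step 2: ........oo.oo.
step 3: ........oo.oo.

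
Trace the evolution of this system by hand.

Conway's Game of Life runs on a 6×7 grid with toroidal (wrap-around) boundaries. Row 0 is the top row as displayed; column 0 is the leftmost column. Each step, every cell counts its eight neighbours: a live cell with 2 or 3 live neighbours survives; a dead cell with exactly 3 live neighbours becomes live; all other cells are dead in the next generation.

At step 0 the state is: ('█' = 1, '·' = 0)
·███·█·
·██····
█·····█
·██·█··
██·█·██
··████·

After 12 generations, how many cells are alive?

3

[0] ·███·█·
·██····
█·····█
·██·█··
██·█·██
··████·
[1] ·····█·
···█··█
█··█···
··███··
█·····█
·······
[2] ·······
····█·█
·······
█████·█
···█···
······█
[3] ·····█·
·······
·██·█·█
█████··
·█·████
·······
[4] ·······
·····█·
····██·
·······
·█···██
······█
[5] ·······
····██·
····██·
····█·█
█····██
█····██
[6] ····█··
····██·
···█··█
█···█··
····█··
█····█·
[7] ····█·█
···███·
···█··█
···███·
····███
····██·
[8] ······█
···█··█
··█···█
···█···
······█
···█···
[9] ·······
█····██
··██···
·······
·······
·······
[10] ······█
······█
······█
·······
·······
·······
[11] ·······
█····██
·······
·······
·······
·······
[12] ······█
······█
······█
·······
·······
·······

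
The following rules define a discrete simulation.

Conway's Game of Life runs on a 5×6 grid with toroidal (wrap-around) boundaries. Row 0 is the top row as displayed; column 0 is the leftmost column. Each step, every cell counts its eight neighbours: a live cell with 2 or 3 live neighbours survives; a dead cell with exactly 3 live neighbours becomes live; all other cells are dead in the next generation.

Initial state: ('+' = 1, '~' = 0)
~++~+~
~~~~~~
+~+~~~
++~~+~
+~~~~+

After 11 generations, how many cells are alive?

5

t=0: ~++~+~
~~~~~~
+~+~~~
++~~+~
+~~~~+
t=1: ++~~~+
~~++~~
+~~~~+
~~~~~~
~~+++~
t=2: ++~~~+
~~+~+~
~~~~~~
~~~+++
++++++
t=3: ~~~~~~
++~~~+
~~~~~+
~+~~~~
~~~~~~
t=4: +~~~~~
+~~~~+
~+~~~+
~~~~~~
~~~~~~
t=5: +~~~~+
~+~~~+
~~~~~+
~~~~~~
~~~~~~
t=6: +~~~~+
~~~~++
+~~~~~
~~~~~~
~~~~~~
t=7: +~~~++
~~~~+~
~~~~~+
~~~~~~
~~~~~~
t=8: ~~~~++
+~~~+~
~~~~~~
~~~~~~
~~~~~+
t=9: +~~~+~
~~~~+~
~~~~~~
~~~~~~
~~~~++
t=10: ~~~++~
~~~~~+
~~~~~~
~~~~~~
~~~~++
t=11: ~~~+~~
~~~~+~
~~~~~~
~~~~~~
~~~+++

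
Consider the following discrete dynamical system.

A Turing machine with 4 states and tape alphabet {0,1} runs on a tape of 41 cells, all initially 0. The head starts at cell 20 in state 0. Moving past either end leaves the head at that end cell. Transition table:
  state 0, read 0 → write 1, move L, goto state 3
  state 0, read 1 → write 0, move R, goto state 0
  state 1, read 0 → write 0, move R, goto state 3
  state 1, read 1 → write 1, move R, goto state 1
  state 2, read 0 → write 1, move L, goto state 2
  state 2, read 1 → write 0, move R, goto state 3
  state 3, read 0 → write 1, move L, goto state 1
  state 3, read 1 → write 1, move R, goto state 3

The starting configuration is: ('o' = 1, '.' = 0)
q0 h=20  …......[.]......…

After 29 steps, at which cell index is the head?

gen 0: q0 h=20  …......[.]......…
gen 1: q3 h=19  …......[.]o.....…
gen 2: q1 h=18  …......[.]oo....…
gen 3: q3 h=19  …......[o]o.....…
gen 4: q3 h=20  ….....o[o]......…
gen 5: q3 h=21  …....oo[.]......…
gen 6: q1 h=20  ….....o[o]o.....…
gen 7: q1 h=21  …....oo[o]......…
gen 8: q1 h=22  …...ooo[.]......…
gen 9: q3 h=23  …..ooo.[.]......…
gen 10: q1 h=22  …...ooo[.]o.....…
gen 11: q3 h=23  …..ooo.[o]......…
gen 12: q3 h=24  ….ooo.o[.]......…
gen 13: q1 h=23  …..ooo.[o]o.....…
gen 14: q1 h=24  ….ooo.o[o]......…
gen 15: q1 h=25  …ooo.oo[.]......…
gen 16: q3 h=26  …oo.oo.[.]......…
gen 17: q1 h=25  …ooo.oo[.]o.....…
gen 18: q3 h=26  …oo.oo.[o]......…
gen 19: q3 h=27  …o.oo.o[.]......…
gen 20: q1 h=26  …oo.oo.[o]o.....…
gen 21: q1 h=27  …o.oo.o[o]......…
gen 22: q1 h=28  ….oo.oo[.]......…
gen 23: q3 h=29  …oo.oo.[.]......…
gen 24: q1 h=28  ….oo.oo[.]o.....…
gen 25: q3 h=29  …oo.oo.[o]......…
gen 26: q3 h=30  …o.oo.o[.]......…
gen 27: q1 h=29  …oo.oo.[o]o.....…
gen 28: q1 h=30  …o.oo.o[o]......…
gen 29: q1 h=31  ….oo.oo[.]......…

31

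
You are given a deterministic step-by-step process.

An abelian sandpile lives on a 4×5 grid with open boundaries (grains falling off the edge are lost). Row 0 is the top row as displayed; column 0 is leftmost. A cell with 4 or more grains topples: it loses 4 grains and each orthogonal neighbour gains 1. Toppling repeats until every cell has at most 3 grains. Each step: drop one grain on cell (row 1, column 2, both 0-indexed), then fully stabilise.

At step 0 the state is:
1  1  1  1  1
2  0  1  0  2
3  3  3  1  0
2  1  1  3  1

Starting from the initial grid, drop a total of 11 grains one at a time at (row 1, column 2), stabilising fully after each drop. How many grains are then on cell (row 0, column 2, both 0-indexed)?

0

t=0: 1  1  1  1  1
2  0  1  0  2
3  3  3  1  0
2  1  1  3  1
t=1: 1  1  1  1  1
2  0  2  0  2
3  3  3  1  0
2  1  1  3  1
t=2: 1  1  1  1  1
2  0  3  0  2
3  3  3  1  0
2  1  1  3  1
t=3: 1  1  2  1  1
3  2  1  1  2
0  1  1  2  0
3  2  2  3  1
t=4: 1  1  2  1  1
3  2  2  1  2
0  1  1  2  0
3  2  2  3  1
t=5: 1  1  2  1  1
3  2  3  1  2
0  1  1  2  0
3  2  2  3  1
t=6: 1  1  3  1  1
3  3  0  2  2
0  1  2  2  0
3  2  2  3  1
t=7: 1  1  3  1  1
3  3  1  2  2
0  1  2  2  0
3  2  2  3  1
t=8: 1  1  3  1  1
3  3  2  2  2
0  1  2  2  0
3  2  2  3  1
t=9: 1  1  3  1  1
3  3  3  2  2
0  1  2  2  0
3  2  2  3  1
t=10: 2  3  0  2  1
0  1  2  3  2
1  2  3  2  0
3  2  2  3  1
t=11: 2  3  0  2  1
0  1  3  3  2
1  2  3  2  0
3  2  2  3  1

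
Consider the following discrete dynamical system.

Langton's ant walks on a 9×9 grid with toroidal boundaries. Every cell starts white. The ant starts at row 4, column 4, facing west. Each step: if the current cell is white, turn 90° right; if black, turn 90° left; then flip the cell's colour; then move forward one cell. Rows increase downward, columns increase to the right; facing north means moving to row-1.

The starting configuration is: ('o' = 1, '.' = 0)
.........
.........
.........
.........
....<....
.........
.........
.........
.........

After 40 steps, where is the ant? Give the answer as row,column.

step 0: .........
.........
.........
.........
....<....
.........
.........
.........
.........
step 1: .........
.........
.........
....^....
....o....
.........
.........
.........
.........
step 2: .........
.........
.........
....o>...
....o....
.........
.........
.........
.........
step 3: .........
.........
.........
....oo...
....ov...
.........
.........
.........
.........
step 4: .........
.........
.........
....oo...
....<o...
.........
.........
.........
.........
step 5: .........
.........
.........
....oo...
.....o...
....v....
.........
.........
.........
step 6: .........
.........
.........
....oo...
.....o...
...<o....
.........
.........
.........
step 7: .........
.........
.........
....oo...
...^.o...
...oo....
.........
.........
.........
step 8: .........
.........
.........
....oo...
...o>o...
...oo....
.........
.........
.........
step 9: .........
.........
.........
....oo...
...ooo...
...ov....
.........
.........
.........
step 10: .........
.........
.........
....oo...
...ooo...
...o.>...
.........
.........
.........
step 11: .........
.........
.........
....oo...
...ooo...
...o.o...
.....v...
.........
.........
step 12: .........
.........
.........
....oo...
...ooo...
...o.o...
....<o...
.........
.........
step 13: .........
.........
.........
....oo...
...ooo...
...o^o...
....oo...
.........
.........
step 14: .........
.........
.........
....oo...
...ooo...
...oo>...
....oo...
.........
.........
step 15: .........
.........
.........
....oo...
...oo^...
...oo....
....oo...
.........
.........
step 16: .........
.........
.........
....oo...
...o<....
...oo....
....oo...
.........
.........
step 17: .........
.........
.........
....oo...
...o.....
...ov....
....oo...
.........
.........
step 18: .........
.........
.........
....oo...
...o.....
...o.>...
....oo...
.........
.........
step 19: .........
.........
.........
....oo...
...o.....
...o.o...
....ov...
.........
.........
step 20: .........
.........
.........
....oo...
...o.....
...o.o...
....o.>..
.........
.........
step 21: .........
.........
.........
....oo...
...o.....
...o.o...
....o.o..
......v..
.........
step 22: .........
.........
.........
....oo...
...o.....
...o.o...
....o.o..
.....<o..
.........
step 23: .........
.........
.........
....oo...
...o.....
...o.o...
....o^o..
.....oo..
.........
step 24: .........
.........
.........
....oo...
...o.....
...o.o...
....oo>..
.....oo..
.........
step 25: .........
.........
.........
....oo...
...o.....
...o.o^..
....oo...
.....oo..
.........
step 26: .........
.........
.........
....oo...
...o.....
...o.oo>.
....oo...
.....oo..
.........
step 27: .........
.........
.........
....oo...
...o.....
...o.ooo.
....oo.v.
.....oo..
.........
step 28: .........
.........
.........
....oo...
...o.....
...o.ooo.
....oo<o.
.....oo..
.........
step 29: .........
.........
.........
....oo...
...o.....
...o.o^o.
....oooo.
.....oo..
.........
step 30: .........
.........
.........
....oo...
...o.....
...o.<.o.
....oooo.
.....oo..
.........
step 31: .........
.........
.........
....oo...
...o.....
...o...o.
....ovoo.
.....oo..
.........
step 32: .........
.........
.........
....oo...
...o.....
...o...o.
....o.>o.
.....oo..
.........
step 33: .........
.........
.........
....oo...
...o.....
...o..^o.
....o..o.
.....oo..
.........
step 34: .........
.........
.........
....oo...
...o.....
...o..o>.
....o..o.
.....oo..
.........
step 35: .........
.........
.........
....oo...
...o...^.
...o..o..
....o..o.
.....oo..
.........
step 36: .........
.........
.........
....oo...
...o...o>
...o..o..
....o..o.
.....oo..
.........
step 37: .........
.........
.........
....oo...
...o...oo
...o..o.v
....o..o.
.....oo..
.........
step 38: .........
.........
.........
....oo...
...o...oo
...o..o<o
....o..o.
.....oo..
.........
step 39: .........
.........
.........
....oo...
...o...^o
...o..ooo
....o..o.
.....oo..
.........
step 40: .........
.........
.........
....oo...
...o..<.o
...o..ooo
....o..o.
.....oo..
.........

4,6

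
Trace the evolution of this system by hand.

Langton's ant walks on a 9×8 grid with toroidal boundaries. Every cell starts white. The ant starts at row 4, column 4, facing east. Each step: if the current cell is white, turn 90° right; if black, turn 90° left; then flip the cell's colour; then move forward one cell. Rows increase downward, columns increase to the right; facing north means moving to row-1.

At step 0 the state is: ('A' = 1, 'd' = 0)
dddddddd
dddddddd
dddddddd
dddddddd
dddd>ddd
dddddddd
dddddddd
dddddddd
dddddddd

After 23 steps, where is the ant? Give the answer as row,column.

2,3

t=0: dddddddd
dddddddd
dddddddd
dddddddd
dddd>ddd
dddddddd
dddddddd
dddddddd
dddddddd
t=1: dddddddd
dddddddd
dddddddd
dddddddd
ddddAddd
ddddvddd
dddddddd
dddddddd
dddddddd
t=2: dddddddd
dddddddd
dddddddd
dddddddd
ddddAddd
ddd<Addd
dddddddd
dddddddd
dddddddd
t=3: dddddddd
dddddddd
dddddddd
dddddddd
ddd^Addd
dddAAddd
dddddddd
dddddddd
dddddddd
t=4: dddddddd
dddddddd
dddddddd
dddddddd
dddA>ddd
dddAAddd
dddddddd
dddddddd
dddddddd
t=5: dddddddd
dddddddd
dddddddd
dddd^ddd
dddAdddd
dddAAddd
dddddddd
dddddddd
dddddddd
t=6: dddddddd
dddddddd
dddddddd
ddddA>dd
dddAdddd
dddAAddd
dddddddd
dddddddd
dddddddd
t=7: dddddddd
dddddddd
dddddddd
ddddAAdd
dddAdvdd
dddAAddd
dddddddd
dddddddd
dddddddd
t=8: dddddddd
dddddddd
dddddddd
ddddAAdd
dddA<Add
dddAAddd
dddddddd
dddddddd
dddddddd
t=9: dddddddd
dddddddd
dddddddd
dddd^Add
dddAAAdd
dddAAddd
dddddddd
dddddddd
dddddddd
t=10: dddddddd
dddddddd
dddddddd
ddd<dAdd
dddAAAdd
dddAAddd
dddddddd
dddddddd
dddddddd
t=11: dddddddd
dddddddd
ddd^dddd
dddAdAdd
dddAAAdd
dddAAddd
dddddddd
dddddddd
dddddddd
t=12: dddddddd
dddddddd
dddA>ddd
dddAdAdd
dddAAAdd
dddAAddd
dddddddd
dddddddd
dddddddd
t=13: dddddddd
dddddddd
dddAAddd
dddAvAdd
dddAAAdd
dddAAddd
dddddddd
dddddddd
dddddddd
t=14: dddddddd
dddddddd
dddAAddd
ddd<AAdd
dddAAAdd
dddAAddd
dddddddd
dddddddd
dddddddd
t=15: dddddddd
dddddddd
dddAAddd
ddddAAdd
dddvAAdd
dddAAddd
dddddddd
dddddddd
dddddddd
t=16: dddddddd
dddddddd
dddAAddd
ddddAAdd
dddd>Add
dddAAddd
dddddddd
dddddddd
dddddddd
t=17: dddddddd
dddddddd
dddAAddd
dddd^Add
dddddAdd
dddAAddd
dddddddd
dddddddd
dddddddd
t=18: dddddddd
dddddddd
dddAAddd
ddd<dAdd
dddddAdd
dddAAddd
dddddddd
dddddddd
dddddddd
t=19: dddddddd
dddddddd
ddd^Addd
dddAdAdd
dddddAdd
dddAAddd
dddddddd
dddddddd
dddddddd
t=20: dddddddd
dddddddd
dd<dAddd
dddAdAdd
dddddAdd
dddAAddd
dddddddd
dddddddd
dddddddd
t=21: dddddddd
dd^ddddd
ddAdAddd
dddAdAdd
dddddAdd
dddAAddd
dddddddd
dddddddd
dddddddd
t=22: dddddddd
ddA>dddd
ddAdAddd
dddAdAdd
dddddAdd
dddAAddd
dddddddd
dddddddd
dddddddd
t=23: dddddddd
ddAAdddd
ddAvAddd
dddAdAdd
dddddAdd
dddAAddd
dddddddd
dddddddd
dddddddd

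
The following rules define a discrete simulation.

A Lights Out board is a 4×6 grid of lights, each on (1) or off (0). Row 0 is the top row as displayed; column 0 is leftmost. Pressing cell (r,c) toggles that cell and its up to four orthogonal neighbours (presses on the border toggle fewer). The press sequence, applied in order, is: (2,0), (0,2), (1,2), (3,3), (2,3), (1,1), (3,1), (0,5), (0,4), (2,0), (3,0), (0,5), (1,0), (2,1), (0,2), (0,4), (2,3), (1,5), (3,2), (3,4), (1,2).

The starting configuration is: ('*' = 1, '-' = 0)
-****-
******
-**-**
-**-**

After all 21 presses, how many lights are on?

gen 0: -****-
******
-**-**
-**-**
gen 1: -****-
-*****
*-*-**
***-**
gen 2: ----*-
-*-***
*-*-**
***-**
gen 3: --*-*-
--*-**
*---**
***-**
gen 4: --*-*-
--*-**
*--***
**-*-*
gen 5: --*-*-
--****
*-*--*
**---*
gen 6: -**-*-
**-***
***--*
**---*
gen 7: -**-*-
**-***
*-*--*
--*--*
gen 8: -**--*
**-**-
*-*--*
--*--*
gen 9: -****-
**-*--
*-*--*
--*--*
gen 10: -****-
-*-*--
-**--*
*-*--*
gen 11: -****-
-*-*--
***--*
-**--*
gen 12: -***-*
-*-*-*
***--*
-**--*
gen 13: ****-*
*--*-*
-**--*
-**--*
gen 14: ****-*
**-*-*
*----*
--*--*
gen 15: *----*
****-*
*----*
--*--*
gen 16: *--**-
******
*----*
--*--*
gen 17: *--**-
***-**
*-****
--**-*
gen 18: *--***
***---
*-***-
--**-*
gen 19: *--***
***---
*--**-
-*---*
gen 20: *--***
***---
*--*--
-*-**-
gen 21: *-****
*--*--
*-**--
-*-**-

13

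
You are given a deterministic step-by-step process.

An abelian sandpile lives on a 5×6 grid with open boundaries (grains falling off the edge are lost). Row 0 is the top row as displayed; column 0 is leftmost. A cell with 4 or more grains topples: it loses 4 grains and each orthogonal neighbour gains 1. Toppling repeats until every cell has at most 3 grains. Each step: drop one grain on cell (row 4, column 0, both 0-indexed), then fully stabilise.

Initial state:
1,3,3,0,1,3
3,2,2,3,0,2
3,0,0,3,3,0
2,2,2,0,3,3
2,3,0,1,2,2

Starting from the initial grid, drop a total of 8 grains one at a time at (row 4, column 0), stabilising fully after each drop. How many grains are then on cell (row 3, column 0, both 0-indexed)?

0) 1,3,3,0,1,3
3,2,2,3,0,2
3,0,0,3,3,0
2,2,2,0,3,3
2,3,0,1,2,2
1) 1,3,3,0,1,3
3,2,2,3,0,2
3,0,0,3,3,0
2,2,2,0,3,3
3,3,0,1,2,2
2) 1,3,3,0,1,3
3,2,2,3,0,2
3,0,0,3,3,0
3,3,2,0,3,3
1,0,1,1,2,2
3) 1,3,3,0,1,3
3,2,2,3,0,2
3,0,0,3,3,0
3,3,2,0,3,3
2,0,1,1,2,2
4) 1,3,3,0,1,3
3,2,2,3,0,2
3,0,0,3,3,0
3,3,2,0,3,3
3,0,1,1,2,2
5) 2,3,3,0,1,3
0,3,2,3,0,2
1,2,0,3,3,0
2,0,3,0,3,3
1,2,1,1,2,2
6) 2,3,3,0,1,3
0,3,2,3,0,2
1,2,0,3,3,0
2,0,3,0,3,3
2,2,1,1,2,2
7) 2,3,3,0,1,3
0,3,2,3,0,2
1,2,0,3,3,0
2,0,3,0,3,3
3,2,1,1,2,2
8) 2,3,3,0,1,3
0,3,2,3,0,2
1,2,0,3,3,0
3,0,3,0,3,3
0,3,1,1,2,2

3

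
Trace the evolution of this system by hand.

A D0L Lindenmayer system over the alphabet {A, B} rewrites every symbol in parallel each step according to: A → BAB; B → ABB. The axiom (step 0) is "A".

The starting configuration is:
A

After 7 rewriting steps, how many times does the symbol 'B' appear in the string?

step 0: A
step 1: BAB
step 2: ABBBABABB
step 3: BABABBABBABBBABABBBABABBABB
step 4: ABBBABABBBABABBABBBABABBABBBABABBABBABBBABABBBABABBABBABBBABABBBABABBABBBABABBABB
step 5: BABABBABBABBBABABBBABABBABBABBBABABBBABABBABBBABABBABBABBB…BABBABBBABABBBABABBABBBABABBABBABBBABABBBABABBABBBABABBABB  (len 243)
step 6: ABBBABABBBABABBABBBABABBABBBABABBABBABBBABABBBABABBABBABBB…BABBABBBABABBBABABBABBBABABBABBABBBABABBBABABBABBBABABBABB  (len 729)
step 7: BABABBABBABBBABABBBABABBABBABBBABABBBABABBABBBABABBABBABBB…BABBABBBABABBBABABBABBBABABBABBABBBABABBBABABBABBBABABBABB  (len 2187)

1458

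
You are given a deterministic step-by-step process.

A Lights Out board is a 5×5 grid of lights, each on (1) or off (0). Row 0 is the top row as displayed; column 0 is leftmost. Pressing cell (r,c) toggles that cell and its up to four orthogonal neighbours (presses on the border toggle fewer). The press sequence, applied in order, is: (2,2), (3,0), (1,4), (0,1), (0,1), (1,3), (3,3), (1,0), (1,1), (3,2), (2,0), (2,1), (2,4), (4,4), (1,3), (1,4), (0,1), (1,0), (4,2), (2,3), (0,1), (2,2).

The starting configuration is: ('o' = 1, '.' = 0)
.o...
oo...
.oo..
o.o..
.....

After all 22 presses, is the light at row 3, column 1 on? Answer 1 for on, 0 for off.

1

k=0  .o...
oo...
.oo..
o.o..
.....
k=1  .o...
ooo..
...o.
o....
.....
k=2  .o...
ooo..
o..o.
.o...
o....
k=3  .o..o
ooooo
o..oo
.o...
o....
k=4  o.o.o
o.ooo
o..oo
.o...
o....
k=5  .o..o
ooooo
o..oo
.o...
o....
k=6  .o.oo
oo...
o...o
.o...
o....
k=7  .o.oo
oo...
o..oo
.oooo
o..o.
k=8  oo.oo
.....
...oo
.oooo
o..o.
k=9  o..oo
ooo..
.o.oo
.oooo
o..o.
k=10  o..oo
ooo..
.oooo
....o
o.oo.
k=11  o..oo
.oo..
o.ooo
o...o
o.oo.
k=12  o..oo
..o..
.o.oo
oo..o
o.oo.
k=13  o..oo
..o.o
.o...
oo...
o.oo.
k=14  o..oo
..o.o
.o...
oo..o
o.o.o
k=15  o...o
...o.
.o.o.
oo..o
o.o.o
k=16  o....
....o
.o.oo
oo..o
o.o.o
k=17  .oo..
.o..o
.o.oo
oo..o
o.o.o
k=18  ooo..
o...o
oo.oo
oo..o
o.o.o
k=19  ooo..
o...o
oo.oo
ooo.o
oo.oo
k=20  ooo..
o..oo
ooo..
ooooo
oo.oo
k=21  .....
oo.oo
ooo..
ooooo
oo.oo
k=22  .....
ooooo
o..o.
oo.oo
oo.oo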